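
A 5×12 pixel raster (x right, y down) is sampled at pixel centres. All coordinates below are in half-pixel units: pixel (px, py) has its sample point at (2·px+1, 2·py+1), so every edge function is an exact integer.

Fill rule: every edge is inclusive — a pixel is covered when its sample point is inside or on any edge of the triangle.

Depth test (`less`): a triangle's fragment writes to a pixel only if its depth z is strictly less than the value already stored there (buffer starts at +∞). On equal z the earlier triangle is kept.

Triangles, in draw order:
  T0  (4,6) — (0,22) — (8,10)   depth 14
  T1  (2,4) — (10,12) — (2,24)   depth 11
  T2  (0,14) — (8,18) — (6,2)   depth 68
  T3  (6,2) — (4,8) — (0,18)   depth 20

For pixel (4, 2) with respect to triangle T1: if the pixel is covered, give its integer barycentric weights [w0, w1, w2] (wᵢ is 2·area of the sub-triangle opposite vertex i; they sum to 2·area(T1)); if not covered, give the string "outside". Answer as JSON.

T0:
  2·area = 80  (B↔C swapped to make it positive)
  edge (4, 6)→(8, 10): d=(4,4) inclusive
  edge (8, 10)→(0, 22): d=(-8,12) inclusive
  edge (0, 22)→(4, 6): d=(4,-16) inclusive
    (0,1)@(1, 3): e=[0,140,-60] → .  [on edge]
    (1,2)@(3, 5): e=[0,100,-20] → .  [on edge]
    (2,3)@(5, 7): e=[0,60,20] → X  [on edge]
    (3,3)@(7, 7): e=[-8,36,52] → .
    (2,4)@(5, 9): e=[8,44,28] → X
    (3,4)@(7, 9): e=[0,20,60] → X  [on edge]
    (4,4)@(9, 9): e=[-8,-4,92] → .
    (1,5)@(3, 11): e=[24,52,4] → X
    (4,5)@(9, 11): e=[0,-20,100] → .  [on edge]
    (1,6)@(3, 13): e=[32,36,12] → X
    (3,6)@(7, 13): e=[16,-12,76] → .
    (1,7)@(3, 15): e=[40,20,20] → X
  covered (11 px):
    . . . . .
    . . . . .
    . . . . .
    . . X . .
    . . X X .
    . X X X .
    . X X . .
    . X . . .
    . X . . .
    X . . . .
    . . . . .
    . . . . .
T1:
  2·area = 160
  edge (2, 4)→(10, 12): d=(8,8) inclusive
  edge (10, 12)→(2, 24): d=(-8,12) inclusive
  edge (2, 24)→(2, 4): d=(0,-20) inclusive
    (0,1)@(1, 3): e=[0,180,-20] → .  [on edge]
    (1,2)@(3, 5): e=[0,140,20] → X  [on edge]
    (2,2)@(5, 5): e=[-16,116,60] → .
    (1,3)@(3, 7): e=[16,124,20] → X
    (2,3)@(5, 7): e=[0,100,60] → X  [on edge]
    (3,3)@(7, 7): e=[-16,76,100] → .
    (1,4)@(3, 9): e=[32,108,20] → X
    (3,4)@(7, 9): e=[0,60,100] → X  [on edge]
    (4,4)@(9, 9): e=[-16,36,140] → .
    (1,5)@(3, 11): e=[48,92,20] → X
    (4,5)@(9, 11): e=[0,20,140] → X  [on edge]
    (1,6)@(3, 13): e=[64,76,20] → X
  covered (22 px):
    . . . . .
    . . . . .
    . X . . .
    . X X . .
    . X X X .
    . X X X X
    . X X X X
    . X X X .
    . X X . .
    . X X . .
    . X . . .
    . . . . .
T2:
  2·area = 120  (B↔C swapped to make it positive)
  edge (0, 14)→(6, 2): d=(6,-12) inclusive
  edge (6, 2)→(8, 18): d=(2,16) inclusive
  edge (8, 18)→(0, 14): d=(-8,-4) inclusive
    (2,2)@(5, 5): e=[6,22,92] → X
    (3,2)@(7, 5): e=[30,-10,100] → .
    (2,3)@(5, 7): e=[18,26,76] → X
    (3,3)@(7, 7): e=[42,-6,84] → .
    (1,4)@(3, 9): e=[6,62,52] → X
    (3,4)@(7, 9): e=[54,-2,68] → .
    (1,5)@(3, 11): e=[18,66,36] → X
    (3,5)@(7, 11): e=[66,2,52] → X
    (4,5)@(9, 11): e=[90,-30,60] → .
    (0,6)@(1, 13): e=[6,102,12] → X
    (4,6)@(9, 13): e=[102,-26,44] → .
    (0,7)@(1, 15): e=[18,106,-4] → .
  covered (15 px):
    . . . . .
    . . . . .
    . . X . .
    . . X . .
    . X X . .
    . X X X .
    X X X X .
    . X X X .
    . . . X .
    . . . . .
    . . . . .
    . . . . .
T3:
  2·area = 4
  edge (6, 2)→(4, 8): d=(-2,6) inclusive
  edge (4, 8)→(0, 18): d=(-4,10) inclusive
  edge (0, 18)→(6, 2): d=(6,-16) inclusive
    (2,2)@(5, 5): e=[0,2,2] → X  [on edge]
    (3,2)@(7, 5): e=[-12,-18,34] → .
    (2,3)@(5, 7): e=[-4,-6,14] → .
    (1,5)@(3, 11): e=[0,-2,6] → .  [on edge]
    (0,8)@(1, 17): e=[0,-6,10] → .  [on edge]
  covered (1 px):
    . . . . .
    . . . . .
    . . X . .
    . . . . .
    . . . . .
    . . . . .
    . . . . .
    . . . . .
    . . . . .
    . . . . .
    . . . . .
    . . . . .

Answer: "outside"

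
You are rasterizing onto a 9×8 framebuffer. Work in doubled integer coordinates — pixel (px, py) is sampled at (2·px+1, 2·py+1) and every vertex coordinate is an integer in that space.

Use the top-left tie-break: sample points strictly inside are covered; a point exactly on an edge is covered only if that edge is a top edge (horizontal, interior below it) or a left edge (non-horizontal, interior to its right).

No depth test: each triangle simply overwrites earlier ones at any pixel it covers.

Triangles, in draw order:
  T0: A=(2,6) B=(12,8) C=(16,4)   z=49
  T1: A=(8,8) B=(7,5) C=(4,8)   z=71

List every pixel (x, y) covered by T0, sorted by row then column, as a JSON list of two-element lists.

T0:
  2·area = 48  (B↔C swapped to make it positive)
  edge (2, 6)→(16, 4): d=(14,-2) top-left  bias=+0
  edge (16, 4)→(12, 8): d=(-4,4) right/bottom  bias=-1
  edge (12, 8)→(2, 6): d=(-10,-2) top-left  bias=+0
    (8,1)@(17, 3): e=[-12,0,60] → ·  [on edge]
    (4,2)@(9, 5): e=[0,24,24] → █  [on edge]
    (5,2)@(11, 5): e=[4,16,28] → █
    (6,2)@(13, 5): e=[8,8,32] → █
    (7,2)@(15, 5): e=[12,0,36] → ·  [on edge]
    (3,3)@(7, 7): e=[24,24,0] → █  [on edge]
    (6,3)@(13, 7): e=[36,0,12] → ·  [on edge]
    (3,4)@(7, 9): e=[52,16,-20] → ·
    (4,4)@(9, 9): e=[56,8,-16] → ·
    (5,4)@(11, 9): e=[60,0,-12] → ·  [on edge]
    (8,4)@(17, 9): e=[72,-24,0] → ·  [on edge]
    (4,5)@(9, 11): e=[84,0,-36] → ·  [on edge]
    (3,6)@(7, 13): e=[108,0,-60] → ·  [on edge]
    (2,7)@(5, 15): e=[132,0,-84] → ·  [on edge]
  covered (6 px):
    · · · · · · · · ·
    · · · · · · · · ·
    · · · · █ █ █ · ·
    · · · █ █ █ · · ·
    · · · · · · · · ·
    · · · · · · · · ·
    · · · · · · · · ·
    · · · · · · · · ·
T1:
  2·area = 12  (B↔C swapped to make it positive)
  edge (8, 8)→(4, 8): d=(-4,0) right/bottom  bias=-1
  edge (4, 8)→(7, 5): d=(3,-3) top-left  bias=+0
  edge (7, 5)→(8, 8): d=(1,3) right/bottom  bias=-1
    (5,0)@(11, 1): e=[28,0,-16] → ·  [on edge]
    (4,1)@(9, 3): e=[20,0,-8] → ·  [on edge]
    (3,2)@(7, 5): e=[12,0,0] → ·  [on edge]
    (2,3)@(5, 7): e=[4,0,8] → █  [on edge]
    (3,3)@(7, 7): e=[4,6,2] → █
    (4,3)@(9, 7): e=[4,12,-4] → ·
    (1,4)@(3, 9): e=[-4,0,16] → ·  [on edge]
    (2,4)@(5, 9): e=[-4,6,10] → ·
    (3,4)@(7, 9): e=[-4,12,4] → ·
    (0,5)@(1, 11): e=[-12,0,24] → ·  [on edge]
    (4,5)@(9, 11): e=[-12,24,0] → ·  [on edge]
  covered (2 px):
    · · · · · · · · ·
    · · · · · · · · ·
    · · · · · · · · ·
    · · █ █ · · · · ·
    · · · · · · · · ·
    · · · · · · · · ·
    · · · · · · · · ·
    · · · · · · · · ·

Final: [[4,2],[5,2],[6,2],[3,3],[4,3],[5,3]]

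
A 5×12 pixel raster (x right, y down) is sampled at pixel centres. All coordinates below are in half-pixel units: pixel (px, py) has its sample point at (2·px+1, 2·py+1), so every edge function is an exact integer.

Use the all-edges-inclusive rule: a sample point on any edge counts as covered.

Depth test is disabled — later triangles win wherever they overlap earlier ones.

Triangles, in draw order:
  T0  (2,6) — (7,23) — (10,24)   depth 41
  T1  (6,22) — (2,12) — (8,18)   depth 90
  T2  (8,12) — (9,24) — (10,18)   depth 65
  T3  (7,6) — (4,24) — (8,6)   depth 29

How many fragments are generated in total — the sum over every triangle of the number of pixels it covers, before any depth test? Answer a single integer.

T0:
  2·area = 46  (B↔C swapped to make it positive)
  edge (2, 6)→(10, 24): d=(8,18) inclusive
  edge (10, 24)→(7, 23): d=(-3,-1) inclusive
  edge (7, 23)→(2, 6): d=(-5,-17) inclusive
    (1,4)@(3, 9): e=[6,38,2] → █
    (2,4)@(5, 9): e=[-30,40,36] → ·
    (1,5)@(3, 11): e=[22,32,-8] → ·
    (2,6)@(5, 13): e=[2,28,16] → █
    (3,6)@(7, 13): e=[-34,30,50] → ·
    (2,7)@(5, 15): e=[18,22,6] → █
    (3,7)@(7, 15): e=[-18,24,40] → ·
    (2,8)@(5, 17): e=[34,16,-4] → ·
    (3,9)@(7, 19): e=[14,12,20] → █
    (4,9)@(9, 19): e=[-22,14,54] → ·
    (0,10)@(1, 21): e=[138,0,-92] → ·  [on edge]
    (3,10)@(7, 21): e=[30,6,10] → █
    (3,11)@(7, 23): e=[46,0,0] → █  [on edge]
  covered (7 px):
    · · · · ·
    · · · · ·
    · · · · ·
    · · · · ·
    · █ · · ·
    · · · · ·
    · · █ · ·
    · · █ · ·
    · · · · ·
    · · · █ ·
    · · · █ ·
    · · · █ █
T1:
  2·area = 36
  edge (6, 22)→(2, 12): d=(-4,-10) inclusive
  edge (2, 12)→(8, 18): d=(6,6) inclusive
  edge (8, 18)→(6, 22): d=(-2,4) inclusive
    (0,5)@(1, 11): e=[-6,0,42] → ·  [on edge]
    (1,6)@(3, 13): e=[6,0,30] → █  [on edge]
    (2,6)@(5, 13): e=[26,-12,22] → ·
    (1,7)@(3, 15): e=[-2,12,26] → ·
    (2,7)@(5, 15): e=[18,0,18] → █  [on edge]
    (3,7)@(7, 15): e=[38,-12,10] → ·
    (2,8)@(5, 17): e=[10,12,14] → █
    (3,8)@(7, 17): e=[30,0,6] → █  [on edge]
    (4,8)@(9, 17): e=[50,-12,-2] → ·
    (2,9)@(5, 19): e=[2,24,10] → █
    (4,9)@(9, 19): e=[42,0,-6] → ·  [on edge]
    (2,10)@(5, 21): e=[-6,36,6] → ·
  covered (6 px):
    · · · · ·
    · · · · ·
    · · · · ·
    · · · · ·
    · · · · ·
    · · · · ·
    · █ · · ·
    · · █ · ·
    · · █ █ ·
    · · █ █ ·
    · · · · ·
    · · · · ·
T2:
  2·area = 18  (B↔C swapped to make it positive)
  edge (8, 12)→(10, 18): d=(2,6) inclusive
  edge (10, 18)→(9, 24): d=(-1,6) inclusive
  edge (9, 24)→(8, 12): d=(-1,-12) inclusive
    (2,1)@(5, 3): e=[0,45,-27] → ·  [on edge]
    (3,4)@(7, 9): e=[0,27,-9] → ·  [on edge]
    (4,7)@(9, 15): e=[0,9,9] → █  [on edge]
    (4,8)@(9, 17): e=[4,7,7] → █
    (4,9)@(9, 19): e=[8,5,5] → █
    (4,10)@(9, 21): e=[12,3,3] → █
    (4,11)@(9, 23): e=[16,1,1] → █
  covered (5 px):
    · · · · ·
    · · · · ·
    · · · · ·
    · · · · ·
    · · · · ·
    · · · · ·
    · · · · ·
    · · · · █
    · · · · █
    · · · · █
    · · · · █
    · · · · █
T3:
  2·area = 18  (B↔C swapped to make it positive)
  edge (7, 6)→(8, 6): d=(1,0) inclusive
  edge (8, 6)→(4, 24): d=(-4,18) inclusive
  edge (4, 24)→(7, 6): d=(3,-18) inclusive
    (3,3)@(7, 7): e=[1,14,3] → █
    (4,3)@(9, 7): e=[1,-22,39] → ·
    (3,4)@(7, 9): e=[3,6,9] → █
    (4,4)@(9, 9): e=[3,-30,45] → ·
    (3,5)@(7, 11): e=[5,-2,15] → ·
    (2,9)@(5, 19): e=[13,2,3] → █
    (3,9)@(7, 19): e=[13,-34,39] → ·
    (2,10)@(5, 21): e=[15,-6,9] → ·
  covered (3 px):
    · · · · ·
    · · · · ·
    · · · · ·
    · · · █ ·
    · · · █ ·
    · · · · ·
    · · · · ·
    · · · · ·
    · · · · ·
    · · █ · ·
    · · · · ·
    · · · · ·

Result: 21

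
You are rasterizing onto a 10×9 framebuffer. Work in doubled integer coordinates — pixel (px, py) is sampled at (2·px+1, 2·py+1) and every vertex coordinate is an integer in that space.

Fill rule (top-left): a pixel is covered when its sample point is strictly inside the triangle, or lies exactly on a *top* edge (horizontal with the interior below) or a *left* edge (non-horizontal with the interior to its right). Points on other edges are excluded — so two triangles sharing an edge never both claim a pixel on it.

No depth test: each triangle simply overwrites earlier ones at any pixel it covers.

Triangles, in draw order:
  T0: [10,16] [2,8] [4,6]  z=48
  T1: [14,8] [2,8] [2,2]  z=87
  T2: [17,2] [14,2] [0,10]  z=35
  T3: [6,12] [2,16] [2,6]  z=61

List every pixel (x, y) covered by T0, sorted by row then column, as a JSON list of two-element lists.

T0:
  2·area = 32
  edge (10, 16)→(2, 8): d=(-8,-8) top-left  bias=+0
  edge (2, 8)→(4, 6): d=(2,-2) top-left  bias=+0
  edge (4, 6)→(10, 16): d=(6,10) right/bottom  bias=-1
    (0,0)@(1, 1): e=[48,-16,0] → ·  [on edge]
    (4,0)@(9, 1): e=[112,0,-80] → ·  [on edge]
    (3,1)@(7, 3): e=[80,0,-48] → ·  [on edge]
    (2,2)@(5, 5): e=[48,0,-16] → ·  [on edge]
    (0,3)@(1, 7): e=[0,-4,36] → ·  [on edge]
    (1,3)@(3, 7): e=[16,0,16] → █  [on edge]
    (2,3)@(5, 7): e=[32,4,-4] → ·
    (0,4)@(1, 9): e=[-16,0,48] → ·  [on edge]
    (1,4)@(3, 9): e=[0,4,28] → █  [on edge]
    (2,4)@(5, 9): e=[16,8,8] → █
    (3,4)@(7, 9): e=[32,12,-12] → ·
    (1,5)@(3, 11): e=[-16,8,40] → ·
    (2,5)@(5, 11): e=[0,12,20] → █  [on edge]
    (3,5)@(7, 11): e=[16,16,0] → ·  [on edge]
    (3,6)@(7, 13): e=[0,20,12] → █  [on edge]
    (4,7)@(9, 15): e=[0,28,4] → █  [on edge]
    (5,8)@(11, 17): e=[0,36,-4] → ·  [on edge]
  covered (6 px):
    · · · · · · · · · ·
    · · · · · · · · · ·
    · · · · · · · · · ·
    · █ · · · · · · · ·
    · █ █ · · · · · · ·
    · · █ · · · · · · ·
    · · · █ · · · · · ·
    · · · · █ · · · · ·
    · · · · · · · · · ·
T1:
  2·area = 72
  edge (14, 8)→(2, 8): d=(-12,0) right/bottom  bias=-1
  edge (2, 8)→(2, 2): d=(0,-6) top-left  bias=+0
  edge (2, 2)→(14, 8): d=(12,6) right/bottom  bias=-1
    (1,1)@(3, 3): e=[60,6,6] → █
    (2,1)@(5, 3): e=[60,18,-6] → ·
    (1,2)@(3, 5): e=[36,6,30] → █
    (2,2)@(5, 5): e=[36,18,18] → █
    (3,2)@(7, 5): e=[36,30,6] → █
    (4,2)@(9, 5): e=[36,42,-6] → ·
    (1,3)@(3, 7): e=[12,6,54] → █
    (4,3)@(9, 7): e=[12,42,18] → █
    (5,3)@(11, 7): e=[12,54,6] → █
    (6,3)@(13, 7): e=[12,66,-6] → ·
    (1,4)@(3, 9): e=[-12,6,78] → ·
    (2,4)@(5, 9): e=[-12,18,66] → ·
  covered (9 px):
    · · · · · · · · · ·
    · █ · · · · · · · ·
    · █ █ █ · · · · · ·
    · █ █ █ █ █ · · · ·
    · · · · · · · · · ·
    · · · · · · · · · ·
    · · · · · · · · · ·
    · · · · · · · · · ·
    · · · · · · · · · ·
T2:
  2·area = 24  (B↔C swapped to make it positive)
  edge (17, 2)→(0, 10): d=(-17,8) right/bottom  bias=-1
  edge (0, 10)→(14, 2): d=(14,-8) top-left  bias=+0
  edge (14, 2)→(17, 2): d=(3,0) top-left  bias=+0
    (6,1)@(13, 3): e=[15,6,3] → █
    (7,1)@(15, 3): e=[-1,22,3] → ·
    (4,2)@(9, 5): e=[13,2,9] → █
    (5,2)@(11, 5): e=[-3,18,9] → ·
    (6,2)@(13, 5): e=[-19,34,9] → ·
    (4,3)@(9, 7): e=[-21,30,15] → ·
  covered (2 px):
    · · · · · · · · · ·
    · · · · · · █ · · ·
    · · · · █ · · · · ·
    · · · · · · · · · ·
    · · · · · · · · · ·
    · · · · · · · · · ·
    · · · · · · · · · ·
    · · · · · · · · · ·
    · · · · · · · · · ·
T3:
  2·area = 40
  edge (6, 12)→(2, 16): d=(-4,4) right/bottom  bias=-1
  edge (2, 16)→(2, 6): d=(0,-10) top-left  bias=+0
  edge (2, 6)→(6, 12): d=(4,6) right/bottom  bias=-1
    (8,0)@(17, 1): e=[0,150,-110] → ·  [on edge]
    (7,1)@(15, 3): e=[0,130,-90] → ·  [on edge]
    (6,2)@(13, 5): e=[0,110,-70] → ·  [on edge]
    (5,3)@(11, 7): e=[0,90,-50] → ·  [on edge]
    (1,4)@(3, 9): e=[24,10,6] → █
    (2,4)@(5, 9): e=[16,30,-6] → ·
    (4,4)@(9, 9): e=[0,70,-30] → ·  [on edge]
    (1,5)@(3, 11): e=[16,10,14] → █
    (2,5)@(5, 11): e=[8,30,2] → █
    (3,5)@(7, 11): e=[0,50,-10] → ·  [on edge]
    (1,6)@(3, 13): e=[8,10,22] → █
    (2,6)@(5, 13): e=[0,30,10] → ·  [on edge]
    (1,7)@(3, 15): e=[0,10,30] → ·  [on edge]
    (0,8)@(1, 17): e=[0,-10,50] → ·  [on edge]
  covered (4 px):
    · · · · · · · · · ·
    · · · · · · · · · ·
    · · · · · · · · · ·
    · · · · · · · · · ·
    · █ · · · · · · · ·
    · █ █ · · · · · · ·
    · █ · · · · · · · ·
    · · · · · · · · · ·
    · · · · · · · · · ·

Final: [[1,3],[1,4],[2,4],[2,5],[3,6],[4,7]]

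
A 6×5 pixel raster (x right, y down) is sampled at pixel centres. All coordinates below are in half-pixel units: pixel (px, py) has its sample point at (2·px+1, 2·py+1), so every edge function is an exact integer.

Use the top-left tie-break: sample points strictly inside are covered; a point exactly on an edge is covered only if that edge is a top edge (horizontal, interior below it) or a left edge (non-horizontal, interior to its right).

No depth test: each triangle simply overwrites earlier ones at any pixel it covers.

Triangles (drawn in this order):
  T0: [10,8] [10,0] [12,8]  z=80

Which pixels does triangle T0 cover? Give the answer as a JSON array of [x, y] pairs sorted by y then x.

T0:
  2·area = 16
  edge (10, 8)→(10, 0): d=(0,-8) top-left  bias=+0
  edge (10, 0)→(12, 8): d=(2,8) right/bottom  bias=-1
  edge (12, 8)→(10, 8): d=(-2,0) right/bottom  bias=-1
    (5,2)@(11, 5): e=[8,2,6] → X
    (5,3)@(11, 7): e=[8,6,2] → X
    (5,4)@(11, 9): e=[8,10,-2] → .
  covered (2 px):
    . . . . . .
    . . . . . .
    . . . . . X
    . . . . . X
    . . . . . .

Answer: [[5,2],[5,3]]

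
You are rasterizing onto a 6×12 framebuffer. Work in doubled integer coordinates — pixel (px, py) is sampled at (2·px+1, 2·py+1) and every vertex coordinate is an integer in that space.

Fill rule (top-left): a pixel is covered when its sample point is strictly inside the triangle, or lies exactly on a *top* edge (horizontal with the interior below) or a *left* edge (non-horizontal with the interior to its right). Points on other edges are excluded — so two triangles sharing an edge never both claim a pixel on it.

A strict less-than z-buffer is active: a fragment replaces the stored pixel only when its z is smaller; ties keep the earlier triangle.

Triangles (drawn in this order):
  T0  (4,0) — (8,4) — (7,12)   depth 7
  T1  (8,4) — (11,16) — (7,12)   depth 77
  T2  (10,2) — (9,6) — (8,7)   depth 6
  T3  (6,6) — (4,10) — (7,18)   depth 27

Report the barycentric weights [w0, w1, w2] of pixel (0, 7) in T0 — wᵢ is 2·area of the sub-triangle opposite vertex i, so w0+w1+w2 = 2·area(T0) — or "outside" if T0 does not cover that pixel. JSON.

T0:
  2·area = 36
  edge (4, 0)→(8, 4): d=(4,4) right/bottom  bias=-1
  edge (8, 4)→(7, 12): d=(-1,8) right/bottom  bias=-1
  edge (7, 12)→(4, 0): d=(-3,-12) top-left  bias=+0
    (2,0)@(5, 1): e=[0,27,9] → ·  [on edge]
    (2,1)@(5, 3): e=[8,25,3] → █
    (3,1)@(7, 3): e=[0,9,27] → ·  [on edge]
    (2,2)@(5, 5): e=[16,23,-3] → ·
    (3,2)@(7, 5): e=[8,7,21] → █
    (4,2)@(9, 5): e=[0,-9,45] → ·  [on edge]
    (3,3)@(7, 7): e=[16,5,15] → █
    (4,3)@(9, 7): e=[8,-11,39] → ·
    (5,3)@(11, 7): e=[0,-27,63] → ·  [on edge]
    (3,4)@(7, 9): e=[24,3,9] → █
    (4,4)@(9, 9): e=[16,-13,33] → ·
    (3,5)@(7, 11): e=[32,1,3] → █
  covered (5 px):
    · · · · · ·
    · · █ · · ·
    · · · █ · ·
    · · · █ · ·
    · · · █ · ·
    · · · █ · ·
    · · · · · ·
    · · · · · ·
    · · · · · ·
    · · · · · ·
    · · · · · ·
    · · · · · ·
T1:
  2·area = 36
  edge (8, 4)→(11, 16): d=(3,12) right/bottom  bias=-1
  edge (11, 16)→(7, 12): d=(-4,-4) top-left  bias=+0
  edge (7, 12)→(8, 4): d=(1,-8) top-left  bias=+0
    (4,4)@(9, 9): e=[3,20,13] → █
    (5,4)@(11, 9): e=[-21,28,29] → ·
    (4,5)@(9, 11): e=[9,12,15] → █
    (5,5)@(11, 11): e=[-15,20,31] → ·
    (4,6)@(9, 13): e=[15,4,17] → █
    (5,6)@(11, 13): e=[-9,12,33] → ·
    (4,7)@(9, 15): e=[21,-4,19] → ·
  covered (3 px):
    · · · · · ·
    · · · · · ·
    · · · · · ·
    · · · · · ·
    · · · · █ ·
    · · · · █ ·
    · · · · █ ·
    · · · · · ·
    · · · · · ·
    · · · · · ·
    · · · · · ·
    · · · · · ·
T2:
  2·area = 3
  edge (10, 2)→(9, 6): d=(-1,4) right/bottom  bias=-1
  edge (9, 6)→(8, 7): d=(-1,1) right/bottom  bias=-1
  edge (8, 7)→(10, 2): d=(2,-5) top-left  bias=+0
    (4,2)@(9, 5): e=[1,1,1] → █
    (5,2)@(11, 5): e=[-7,-1,11] → ·
    (4,3)@(9, 7): e=[-1,-1,5] → ·
  covered (1 px):
    · · · · · ·
    · · · · · ·
    · · · · █ ·
    · · · · · ·
    · · · · · ·
    · · · · · ·
    · · · · · ·
    · · · · · ·
    · · · · · ·
    · · · · · ·
    · · · · · ·
    · · · · · ·
T3:
  2·area = 28  (B↔C swapped to make it positive)
  edge (6, 6)→(7, 18): d=(1,12) right/bottom  bias=-1
  edge (7, 18)→(4, 10): d=(-3,-8) top-left  bias=+0
  edge (4, 10)→(6, 6): d=(2,-4) top-left  bias=+0
    (2,4)@(5, 9): e=[15,11,2] → █
    (3,4)@(7, 9): e=[-9,27,10] → ·
    (2,5)@(5, 11): e=[17,5,6] → █
    (3,5)@(7, 11): e=[-7,21,14] → ·
    (2,6)@(5, 13): e=[19,-1,10] → ·
  covered (2 px):
    · · · · · ·
    · · · · · ·
    · · · · · ·
    · · · · · ·
    · · █ · · ·
    · · █ · · ·
    · · · · · ·
    · · · · · ·
    · · · · · ·
    · · · · · ·
    · · · · · ·
    · · · · · ·

Final: "outside"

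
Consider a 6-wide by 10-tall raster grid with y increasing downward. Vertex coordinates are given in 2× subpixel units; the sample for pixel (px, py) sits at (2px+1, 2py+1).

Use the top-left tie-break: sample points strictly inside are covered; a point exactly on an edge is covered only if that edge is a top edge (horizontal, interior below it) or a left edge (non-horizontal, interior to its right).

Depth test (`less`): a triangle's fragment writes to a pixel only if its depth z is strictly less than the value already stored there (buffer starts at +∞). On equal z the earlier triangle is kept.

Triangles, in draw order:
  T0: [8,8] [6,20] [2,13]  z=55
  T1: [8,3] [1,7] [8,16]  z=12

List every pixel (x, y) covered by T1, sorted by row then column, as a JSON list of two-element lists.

T0:
  2·area = 62
  edge (8, 8)→(6, 20): d=(-2,12) right/bottom  bias=-1
  edge (6, 20)→(2, 13): d=(-4,-7) top-left  bias=+0
  edge (2, 13)→(8, 8): d=(6,-5) top-left  bias=+0
    (3,4)@(7, 9): e=[10,51,1] → #
    (4,4)@(9, 9): e=[-14,65,11] → ·
    (2,5)@(5, 11): e=[30,29,3] → #
    (4,5)@(9, 11): e=[-18,57,23] → ·
    (1,6)@(3, 13): e=[50,7,5] → #
    (4,6)@(9, 13): e=[-22,49,35] → ·
    (1,7)@(3, 15): e=[46,-1,17] → ·
    (2,7)@(5, 15): e=[22,13,27] → #
    (3,7)@(7, 15): e=[-2,27,37] → ·
    (2,8)@(5, 17): e=[18,5,39] → #
    (3,8)@(7, 17): e=[-6,19,49] → ·
    (2,9)@(5, 19): e=[14,-3,51] → ·
  covered (8 px):
    · · · · · ·
    · · · · · ·
    · · · · · ·
    · · · · · ·
    · · · # · ·
    · · # # · ·
    · # # # · ·
    · · # · · ·
    · · # · · ·
    · · · · · ·
T1:
  2·area = 91  (B↔C swapped to make it positive)
  edge (8, 3)→(8, 16): d=(0,13) right/bottom  bias=-1
  edge (8, 16)→(1, 7): d=(-7,-9) top-left  bias=+0
  edge (1, 7)→(8, 3): d=(7,-4) top-left  bias=+0
    (2,2)@(5, 5): e=[39,50,2] → #
    (3,2)@(7, 5): e=[13,68,10] → #
    (4,2)@(9, 5): e=[-13,86,18] → ·
    (0,3)@(1, 7): e=[91,0,0] → #  [on edge]
    (1,3)@(3, 7): e=[65,18,8] → #
    (4,3)@(9, 7): e=[-13,72,32] → ·
    (0,4)@(1, 9): e=[91,-14,14] → ·
    (1,4)@(3, 9): e=[65,4,22] → #
    (4,4)@(9, 9): e=[-13,58,46] → ·
    (1,5)@(3, 11): e=[65,-10,36] → ·
    (2,5)@(5, 11): e=[39,8,44] → #
    (4,5)@(9, 11): e=[-13,44,60] → ·
  covered (12 px):
    · · · · · ·
    · · · · · ·
    · · # # · ·
    # # # # · ·
    · # # # · ·
    · · # # · ·
    · · · # · ·
    · · · · · ·
    · · · · · ·
    · · · · · ·

Result: [[2,2],[3,2],[0,3],[1,3],[2,3],[3,3],[1,4],[2,4],[3,4],[2,5],[3,5],[3,6]]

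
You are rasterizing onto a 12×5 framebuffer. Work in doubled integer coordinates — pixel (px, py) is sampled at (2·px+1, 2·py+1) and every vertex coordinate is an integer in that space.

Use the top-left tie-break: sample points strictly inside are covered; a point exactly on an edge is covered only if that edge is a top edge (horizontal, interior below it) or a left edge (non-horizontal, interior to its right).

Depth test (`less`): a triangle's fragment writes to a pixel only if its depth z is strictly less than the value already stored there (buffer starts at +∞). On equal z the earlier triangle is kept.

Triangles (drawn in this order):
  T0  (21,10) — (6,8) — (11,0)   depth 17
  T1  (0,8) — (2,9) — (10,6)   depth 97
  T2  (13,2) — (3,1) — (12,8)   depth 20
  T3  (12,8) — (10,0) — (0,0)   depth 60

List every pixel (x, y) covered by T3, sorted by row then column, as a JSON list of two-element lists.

T0:
  2·area = 130
  edge (21, 10)→(6, 8): d=(-15,-2) top-left  bias=+0
  edge (6, 8)→(11, 0): d=(5,-8) top-left  bias=+0
  edge (11, 0)→(21, 10): d=(10,10) right/bottom  bias=-1
    (5,0)@(11, 1): e=[115,5,10] → X
    (6,0)@(13, 1): e=[119,21,-10] → .
    (5,1)@(11, 3): e=[85,15,30] → X
    (6,1)@(13, 3): e=[89,31,10] → X
    (7,1)@(15, 3): e=[93,47,-10] → .
    (4,2)@(9, 5): e=[51,9,70] → X
    (7,2)@(15, 5): e=[63,57,10] → X
    (8,2)@(17, 5): e=[67,73,-10] → .
    (3,3)@(7, 7): e=[17,3,110] → X
    (8,3)@(17, 7): e=[37,83,10] → X
    (9,3)@(19, 7): e=[41,99,-10] → .
    (3,4)@(7, 9): e=[-13,13,130] → .
  covered (16 px):
    . . . . . X . . . . . .
    . . . . . X X . . . . .
    . . . . X X X X . . . .
    . . . X X X X X X . . .
    . . . . . . . X X X . .
T1:
  2·area = 14  (B↔C swapped to make it positive)
  edge (0, 8)→(10, 6): d=(10,-2) top-left  bias=+0
  edge (10, 6)→(2, 9): d=(-8,3) right/bottom  bias=-1
  edge (2, 9)→(0, 8): d=(-2,-1) top-left  bias=+0
    (7,2)@(15, 5): e=[0,-7,21] → .  [on edge]
    (2,3)@(5, 7): e=[0,7,7] → X  [on edge]
    (3,3)@(7, 7): e=[4,1,9] → X
    (4,3)@(9, 7): e=[8,-5,11] → .
    (2,4)@(5, 9): e=[20,-9,3] → .
    (3,4)@(7, 9): e=[24,-15,5] → .
  covered (2 px):
    . . . . . . . . . . . .
    . . . . . . . . . . . .
    . . . . . . . . . . . .
    . . X X . . . . . . . .
    . . . . . . . . . . . .
T2:
  2·area = 61  (B↔C swapped to make it positive)
  edge (13, 2)→(12, 8): d=(-1,6) right/bottom  bias=-1
  edge (12, 8)→(3, 1): d=(-9,-7) top-left  bias=+0
  edge (3, 1)→(13, 2): d=(10,1) right/bottom  bias=-1
    (1,0)@(3, 1): e=[61,0,0] → .  [on edge]
    (3,1)@(7, 3): e=[35,10,16] → X
    (4,1)@(9, 3): e=[23,24,14] → X
    (5,1)@(11, 3): e=[11,38,12] → X
    (6,1)@(13, 3): e=[-1,52,10] → .
    (11,1)@(23, 3): e=[-61,122,0] → .  [on edge]
    (3,2)@(7, 5): e=[33,-8,36] → .
    (4,2)@(9, 5): e=[21,6,34] → X
    (6,2)@(13, 5): e=[-3,34,30] → .
    (4,3)@(9, 7): e=[19,-12,54] → .
    (5,3)@(11, 7): e=[7,2,52] → X
    (6,3)@(13, 7): e=[-5,16,50] → .
  covered (6 px):
    . . . . . . . . . . . .
    . . . X X X . . . . . .
    . . . . X X . . . . . .
    . . . . . X . . . . . .
    . . . . . . . . . . . .
T3:
  2·area = 80  (B↔C swapped to make it positive)
  edge (12, 8)→(0, 0): d=(-12,-8) top-left  bias=+0
  edge (0, 0)→(10, 0): d=(10,0) top-left  bias=+0
  edge (10, 0)→(12, 8): d=(2,8) right/bottom  bias=-1
    (1,0)@(3, 1): e=[12,10,58] → X
    (2,0)@(5, 1): e=[28,10,42] → X
    (3,0)@(7, 1): e=[44,10,26] → X
    (4,0)@(9, 1): e=[60,10,10] → X
    (5,0)@(11, 1): e=[76,10,-6] → .
    (1,1)@(3, 3): e=[-12,30,62] → .
    (2,1)@(5, 3): e=[4,30,46] → X
    (5,1)@(11, 3): e=[52,30,-2] → .
    (2,2)@(5, 5): e=[-20,50,50] → .
    (3,2)@(7, 5): e=[-4,50,34] → .
    (4,2)@(9, 5): e=[12,50,18] → X
    (5,2)@(11, 5): e=[28,50,2] → X
  covered (10 px):
    . X X X X . . . . . . .
    . . X X X . . . . . . .
    . . . . X X . . . . . .
    . . . . . X . . . . . .
    . . . . . . . . . . . .

Answer: [[1,0],[2,0],[3,0],[4,0],[2,1],[3,1],[4,1],[4,2],[5,2],[5,3]]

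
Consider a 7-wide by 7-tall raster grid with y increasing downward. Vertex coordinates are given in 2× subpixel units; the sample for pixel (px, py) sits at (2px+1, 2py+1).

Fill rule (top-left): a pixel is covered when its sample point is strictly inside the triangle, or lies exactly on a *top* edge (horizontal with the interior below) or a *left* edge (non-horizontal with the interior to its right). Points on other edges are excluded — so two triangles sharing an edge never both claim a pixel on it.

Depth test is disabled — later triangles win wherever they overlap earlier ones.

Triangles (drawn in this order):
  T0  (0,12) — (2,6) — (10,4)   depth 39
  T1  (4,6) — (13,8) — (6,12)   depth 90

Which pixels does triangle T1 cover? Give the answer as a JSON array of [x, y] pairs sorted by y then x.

T0:
  2·area = 44
  edge (0, 12)→(2, 6): d=(2,-6) top-left  bias=+0
  edge (2, 6)→(10, 4): d=(8,-2) top-left  bias=+0
  edge (10, 4)→(0, 12): d=(-10,8) right/bottom  bias=-1
    (1,1)@(3, 3): e=[0,-22,66] → ·  [on edge]
    (3,2)@(7, 5): e=[28,2,14] → █
    (4,2)@(9, 5): e=[40,6,-2] → ·
    (1,3)@(3, 7): e=[8,10,26] → █
    (2,3)@(5, 7): e=[20,14,10] → █
    (3,3)@(7, 7): e=[32,18,-6] → ·
    (0,4)@(1, 9): e=[0,22,22] → █  [on edge]
    (2,4)@(5, 9): e=[24,30,-10] → ·
    (0,5)@(1, 11): e=[4,38,2] → █
    (1,5)@(3, 11): e=[16,42,-14] → ·
    (0,6)@(1, 13): e=[8,54,-18] → ·
  covered (6 px):
    · · · · · · ·
    · · · · · · ·
    · · · █ · · ·
    · █ █ · · · ·
    █ █ · · · · ·
    █ · · · · · ·
    · · · · · · ·
T1:
  2·area = 50
  edge (4, 6)→(13, 8): d=(9,2) right/bottom  bias=-1
  edge (13, 8)→(6, 12): d=(-7,4) right/bottom  bias=-1
  edge (6, 12)→(4, 6): d=(-2,-6) top-left  bias=+0
    (1,1)@(3, 3): e=[-25,75,0] → ·  [on edge]
    (2,3)@(5, 7): e=[7,39,4] → █
    (3,3)@(7, 7): e=[3,31,16] → █
    (4,3)@(9, 7): e=[-1,23,28] → ·
    (2,4)@(5, 9): e=[25,25,0] → █  [on edge]
    (4,4)@(9, 9): e=[17,9,24] → █
    (5,4)@(11, 9): e=[13,1,36] → █
    (6,4)@(13, 9): e=[9,-7,48] → ·
    (2,5)@(5, 11): e=[43,11,-4] → ·
    (3,5)@(7, 11): e=[39,3,8] → █
    (4,5)@(9, 11): e=[35,-5,20] → ·
    (5,5)@(11, 11): e=[31,-13,32] → ·
  covered (7 px):
    · · · · · · ·
    · · · · · · ·
    · · · · · · ·
    · · █ █ · · ·
    · · █ █ █ █ ·
    · · · █ · · ·
    · · · · · · ·

Final: [[2,3],[3,3],[2,4],[3,4],[4,4],[5,4],[3,5]]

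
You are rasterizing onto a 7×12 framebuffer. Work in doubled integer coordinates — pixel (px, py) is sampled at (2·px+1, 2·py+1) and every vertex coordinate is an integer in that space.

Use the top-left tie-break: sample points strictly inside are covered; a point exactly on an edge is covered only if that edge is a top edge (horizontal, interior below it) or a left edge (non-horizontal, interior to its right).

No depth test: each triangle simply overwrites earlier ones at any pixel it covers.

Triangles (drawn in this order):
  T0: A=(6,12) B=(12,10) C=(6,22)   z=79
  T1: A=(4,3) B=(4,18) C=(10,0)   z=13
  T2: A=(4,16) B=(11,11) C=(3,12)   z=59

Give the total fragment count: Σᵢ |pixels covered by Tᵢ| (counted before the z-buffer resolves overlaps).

T0:
  2·area = 60
  edge (6, 12)→(12, 10): d=(6,-2) top-left  bias=+0
  edge (12, 10)→(6, 22): d=(-6,12) right/bottom  bias=-1
  edge (6, 22)→(6, 12): d=(0,-10) top-left  bias=+0
    (4,5)@(9, 11): e=[0,30,30] → #  [on edge]
    (5,5)@(11, 11): e=[4,6,50] → #
    (6,5)@(13, 11): e=[8,-18,70] → ·
    (1,6)@(3, 13): e=[0,90,-30] → ·  [on edge]
    (3,6)@(7, 13): e=[8,42,10] → #
    (5,6)@(11, 13): e=[16,-6,50] → ·
    (3,7)@(7, 15): e=[20,30,10] → #
    (5,7)@(11, 15): e=[28,-18,50] → ·
    (3,8)@(7, 17): e=[32,18,10] → #
    (4,8)@(9, 17): e=[36,-6,30] → ·
    (3,9)@(7, 19): e=[44,6,10] → #
    (4,9)@(9, 19): e=[48,-18,30] → ·
  covered (8 px):
    · · · · · · ·
    · · · · · · ·
    · · · · · · ·
    · · · · · · ·
    · · · · · · ·
    · · · · # # ·
    · · · # # · ·
    · · · # # · ·
    · · · # · · ·
    · · · # · · ·
    · · · · · · ·
    · · · · · · ·
T1:
  2·area = 90  (B↔C swapped to make it positive)
  edge (4, 3)→(10, 0): d=(6,-3) top-left  bias=+0
  edge (10, 0)→(4, 18): d=(-6,18) right/bottom  bias=-1
  edge (4, 18)→(4, 3): d=(0,-15) top-left  bias=+0
    (4,0)@(9, 1): e=[3,12,75] → #
    (5,0)@(11, 1): e=[9,-24,105] → ·
    (2,1)@(5, 3): e=[3,72,15] → #
    (3,1)@(7, 3): e=[9,36,45] → #
    (4,1)@(9, 3): e=[15,0,75] → ·  [on edge]
    (2,2)@(5, 5): e=[15,60,15] → #
    (4,2)@(9, 5): e=[27,-12,75] → ·
    (2,3)@(5, 7): e=[27,48,15] → #
    (4,3)@(9, 7): e=[39,-24,75] → ·
    (2,4)@(5, 9): e=[39,36,15] → #
    (3,4)@(7, 9): e=[45,0,45] → ·  [on edge]
    (2,5)@(5, 11): e=[51,24,15] → #
    (2,7)@(5, 15): e=[75,0,15] → ·  [on edge]
    (1,10)@(3, 21): e=[105,0,-15] → ·  [on edge]
  covered (10 px):
    · · · · # · ·
    · · # # · · ·
    · · # # · · ·
    · · # # · · ·
    · · # · · · ·
    · · # · · · ·
    · · # · · · ·
    · · · · · · ·
    · · · · · · ·
    · · · · · · ·
    · · · · · · ·
    · · · · · · ·
T2:
  2·area = 33  (B↔C swapped to make it positive)
  edge (4, 16)→(3, 12): d=(-1,-4) top-left  bias=+0
  edge (3, 12)→(11, 11): d=(8,-1) top-left  bias=+0
  edge (11, 11)→(4, 16): d=(-7,5) right/bottom  bias=-1
    (5,5)@(11, 11): e=[33,0,0] → ·  [on edge]
    (2,6)@(5, 13): e=[7,10,16] → #
    (3,6)@(7, 13): e=[15,12,6] → #
    (4,6)@(9, 13): e=[23,14,-4] → ·
    (2,7)@(5, 15): e=[5,26,2] → #
    (3,7)@(7, 15): e=[13,28,-8] → ·
    (2,8)@(5, 17): e=[3,42,-12] → ·
  covered (3 px):
    · · · · · · ·
    · · · · · · ·
    · · · · · · ·
    · · · · · · ·
    · · · · · · ·
    · · · · · · ·
    · · # # · · ·
    · · # · · · ·
    · · · · · · ·
    · · · · · · ·
    · · · · · · ·
    · · · · · · ·

Result: 21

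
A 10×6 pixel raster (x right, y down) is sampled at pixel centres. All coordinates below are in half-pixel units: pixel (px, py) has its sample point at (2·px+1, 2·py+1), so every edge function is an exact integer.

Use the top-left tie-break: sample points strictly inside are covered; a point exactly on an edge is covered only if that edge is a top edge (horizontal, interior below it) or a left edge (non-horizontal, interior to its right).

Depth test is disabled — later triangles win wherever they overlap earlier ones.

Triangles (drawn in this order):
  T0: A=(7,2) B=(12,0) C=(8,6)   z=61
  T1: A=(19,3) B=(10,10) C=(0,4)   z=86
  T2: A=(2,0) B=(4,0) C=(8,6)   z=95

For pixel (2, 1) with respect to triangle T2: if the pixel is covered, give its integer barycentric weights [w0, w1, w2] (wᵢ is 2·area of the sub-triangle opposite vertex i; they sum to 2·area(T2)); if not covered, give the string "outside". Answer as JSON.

T0:
  2·area = 22
  edge (7, 2)→(12, 0): d=(5,-2) top-left  bias=+0
  edge (12, 0)→(8, 6): d=(-4,6) right/bottom  bias=-1
  edge (8, 6)→(7, 2): d=(-1,-4) top-left  bias=+0
    (5,0)@(11, 1): e=[3,2,17] → X
    (6,0)@(13, 1): e=[7,-10,25] → .
    (4,1)@(9, 3): e=[9,6,7] → X
    (5,1)@(11, 3): e=[13,-6,15] → .
    (4,2)@(9, 5): e=[19,-2,5] → .
  covered (2 px):
    . . . . . X . . . .
    . . . . X . . . . .
    . . . . . . . . . .
    . . . . . . . . . .
    . . . . . . . . . .
    . . . . . . . . . .
T1:
  2·area = 124
  edge (19, 3)→(10, 10): d=(-9,7) right/bottom  bias=-1
  edge (10, 10)→(0, 4): d=(-10,-6) top-left  bias=+0
  edge (0, 4)→(19, 3): d=(19,-1) top-left  bias=+0
    (9,1)@(19, 3): e=[0,124,0] → .  [on edge]
    (1,2)@(3, 5): e=[94,8,22] → X
    (2,2)@(5, 5): e=[80,20,24] → X
    (3,2)@(7, 5): e=[66,32,26] → X
    (4,2)@(9, 5): e=[52,44,28] → X
    (5,2)@(11, 5): e=[38,56,30] → X
    (6,2)@(13, 5): e=[24,68,32] → X
    (7,2)@(15, 5): e=[10,80,34] → X
    (8,2)@(17, 5): e=[-4,92,36] → .
    (1,3)@(3, 7): e=[76,-12,60] → .
    (2,3)@(5, 7): e=[62,0,62] → X  [on edge]
    (7,3)@(15, 7): e=[-8,60,72] → .
  covered (14 px):
    . . . . . . . . . .
    . . . . . . . . . .
    . X X X X X X X . .
    . . X X X X X . . .
    . . . . X X . . . .
    . . . . . . . . . .
T2:
  2·area = 12
  edge (2, 0)→(4, 0): d=(2,0) top-left  bias=+0
  edge (4, 0)→(8, 6): d=(4,6) right/bottom  bias=-1
  edge (8, 6)→(2, 0): d=(-6,-6) top-left  bias=+0
    (1,0)@(3, 1): e=[2,10,0] → X  [on edge]
    (2,0)@(5, 1): e=[2,-2,12] → .
    (1,1)@(3, 3): e=[6,18,-12] → .
    (2,1)@(5, 3): e=[6,6,0] → X  [on edge]
    (3,1)@(7, 3): e=[6,-6,12] → .
    (2,2)@(5, 5): e=[10,14,-12] → .
    (3,2)@(7, 5): e=[10,2,0] → X  [on edge]
    (4,2)@(9, 5): e=[10,-10,12] → .
    (3,3)@(7, 7): e=[14,10,-12] → .
    (4,3)@(9, 7): e=[14,-2,0] → .  [on edge]
    (5,4)@(11, 9): e=[18,-6,0] → .  [on edge]
    (6,5)@(13, 11): e=[22,-10,0] → .  [on edge]
  covered (3 px):
    . X . . . . . . . .
    . . X . . . . . . .
    . . . X . . . . . .
    . . . . . . . . . .
    . . . . . . . . . .
    . . . . . . . . . .

Result: [6,0,6]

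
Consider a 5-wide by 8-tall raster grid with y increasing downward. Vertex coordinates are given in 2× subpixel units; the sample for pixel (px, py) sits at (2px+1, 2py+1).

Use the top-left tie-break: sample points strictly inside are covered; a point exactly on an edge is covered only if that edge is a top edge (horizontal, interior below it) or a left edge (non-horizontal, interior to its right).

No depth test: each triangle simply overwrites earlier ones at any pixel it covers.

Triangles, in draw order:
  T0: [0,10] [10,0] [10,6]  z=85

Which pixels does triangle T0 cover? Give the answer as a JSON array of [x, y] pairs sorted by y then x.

T0:
  2·area = 60
  edge (0, 10)→(10, 0): d=(10,-10) top-left  bias=+0
  edge (10, 0)→(10, 6): d=(0,6) right/bottom  bias=-1
  edge (10, 6)→(0, 10): d=(-10,4) right/bottom  bias=-1
    (4,0)@(9, 1): e=[0,6,54] → X  [on edge]
    (3,1)@(7, 3): e=[0,18,42] → X  [on edge]
    (2,2)@(5, 5): e=[0,30,30] → X  [on edge]
    (1,3)@(3, 7): e=[0,42,18] → X  [on edge]
    (4,3)@(9, 7): e=[60,6,-6] → .
    (0,4)@(1, 9): e=[0,54,6] → X  [on edge]
    (1,4)@(3, 9): e=[20,42,-2] → .
    (2,4)@(5, 9): e=[40,30,-10] → .
    (3,4)@(7, 9): e=[60,18,-18] → .
    (0,5)@(1, 11): e=[20,54,-14] → .
  covered (10 px):
    . . . . X
    . . . X X
    . . X X X
    . X X X .
    X . . . .
    . . . . .
    . . . . .
    . . . . .

Answer: [[4,0],[3,1],[4,1],[2,2],[3,2],[4,2],[1,3],[2,3],[3,3],[0,4]]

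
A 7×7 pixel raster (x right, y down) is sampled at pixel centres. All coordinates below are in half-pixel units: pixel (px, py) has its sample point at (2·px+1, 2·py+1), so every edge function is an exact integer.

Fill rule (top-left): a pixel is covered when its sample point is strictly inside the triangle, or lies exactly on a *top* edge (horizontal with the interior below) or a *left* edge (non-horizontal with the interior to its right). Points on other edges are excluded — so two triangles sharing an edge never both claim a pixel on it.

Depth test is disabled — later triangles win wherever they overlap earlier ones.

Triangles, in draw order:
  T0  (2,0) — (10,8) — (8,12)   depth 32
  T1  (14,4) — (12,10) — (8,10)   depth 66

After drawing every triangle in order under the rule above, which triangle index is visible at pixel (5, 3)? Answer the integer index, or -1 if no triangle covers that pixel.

T0:
  2·area = 48
  edge (2, 0)→(10, 8): d=(8,8) right/bottom  bias=-1
  edge (10, 8)→(8, 12): d=(-2,4) right/bottom  bias=-1
  edge (8, 12)→(2, 0): d=(-6,-12) top-left  bias=+0
    (1,0)@(3, 1): e=[0,42,6] → .  [on edge]
    (2,1)@(5, 3): e=[0,30,18] → .  [on edge]
    (2,2)@(5, 5): e=[16,26,6] → X
    (3,2)@(7, 5): e=[0,18,30] → .  [on edge]
    (2,3)@(5, 7): e=[32,22,-6] → .
    (3,3)@(7, 7): e=[16,14,18] → X
    (4,3)@(9, 7): e=[0,6,42] → .  [on edge]
    (3,4)@(7, 9): e=[32,10,6] → X
    (4,4)@(9, 9): e=[16,2,30] → X
    (5,4)@(11, 9): e=[0,-6,54] → .  [on edge]
    (3,5)@(7, 11): e=[48,6,-6] → .
    (4,5)@(9, 11): e=[32,-2,18] → .
    (6,5)@(13, 11): e=[0,-18,66] → .  [on edge]
  covered (4 px):
    . . . . . . .
    . . . . . . .
    . . X . . . .
    . . . X . . .
    . . . X X . .
    . . . . . . .
    . . . . . . .
T1:
  2·area = 24
  edge (14, 4)→(12, 10): d=(-2,6) right/bottom  bias=-1
  edge (12, 10)→(8, 10): d=(-4,0) right/bottom  bias=-1
  edge (8, 10)→(14, 4): d=(6,-6) top-left  bias=+0
    (6,2)@(13, 5): e=[4,20,0] → X  [on edge]
    (5,3)@(11, 7): e=[12,12,0] → X  [on edge]
    (6,3)@(13, 7): e=[0,12,12] → .  [on edge]
    (4,4)@(9, 9): e=[20,4,0] → X  [on edge]
    (6,4)@(13, 9): e=[-4,4,24] → .
    (3,5)@(7, 11): e=[28,-4,0] → .  [on edge]
    (4,5)@(9, 11): e=[16,-4,12] → .
    (5,5)@(11, 11): e=[4,-4,24] → .
    (2,6)@(5, 13): e=[36,-12,0] → .  [on edge]
    (5,6)@(11, 13): e=[0,-12,36] → .  [on edge]
  covered (4 px):
    . . . . . . .
    . . . . . . .
    . . . . . . X
    . . . . . X .
    . . . . X X .
    . . . . . . .
    . . . . . . .

Z-buffer (winner per pixel, '.' = empty):
  . . . . . . .
  . . . . . . .
  . . 0 . . . 1
  . . . 0 . 1 .
  . . . 0 1 1 .
  . . . . . . .
  . . . . . . .

Final: 1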